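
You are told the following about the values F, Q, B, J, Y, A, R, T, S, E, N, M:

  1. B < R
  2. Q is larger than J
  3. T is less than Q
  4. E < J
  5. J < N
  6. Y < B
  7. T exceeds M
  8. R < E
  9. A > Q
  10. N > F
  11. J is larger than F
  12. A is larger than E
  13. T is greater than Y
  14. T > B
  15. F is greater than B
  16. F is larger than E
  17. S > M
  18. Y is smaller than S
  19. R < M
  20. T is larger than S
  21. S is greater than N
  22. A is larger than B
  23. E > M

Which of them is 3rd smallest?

Chaining the given pairs: Y < B < R < M < E < F < J < N < S < T < Q < A.
Counting 3 from the smallest end gives R.

R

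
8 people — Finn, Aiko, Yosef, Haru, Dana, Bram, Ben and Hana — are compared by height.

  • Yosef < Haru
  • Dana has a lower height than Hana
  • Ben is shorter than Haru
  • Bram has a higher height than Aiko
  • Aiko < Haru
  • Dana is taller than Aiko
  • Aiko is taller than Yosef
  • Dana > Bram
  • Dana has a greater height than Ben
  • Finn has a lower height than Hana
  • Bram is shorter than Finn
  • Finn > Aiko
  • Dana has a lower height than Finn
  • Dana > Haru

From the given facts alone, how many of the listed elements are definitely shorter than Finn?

6

From Finn the given relations immediately reach Aiko, Bram, Dana.
From those, Yosef, Ben, Haru — 6 in total.
Nothing else is reachable below Finn; 6 in all.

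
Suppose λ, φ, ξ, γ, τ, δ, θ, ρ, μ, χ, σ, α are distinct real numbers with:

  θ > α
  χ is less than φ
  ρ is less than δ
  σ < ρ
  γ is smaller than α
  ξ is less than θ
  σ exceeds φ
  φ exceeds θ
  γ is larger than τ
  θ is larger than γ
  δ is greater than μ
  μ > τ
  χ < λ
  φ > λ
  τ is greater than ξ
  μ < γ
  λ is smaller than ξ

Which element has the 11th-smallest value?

ρ

The consecutive relations fix a unique order: χ < λ < ξ < τ < μ < γ < α < θ < φ < σ < ρ < δ.
The 11th smallest is ρ.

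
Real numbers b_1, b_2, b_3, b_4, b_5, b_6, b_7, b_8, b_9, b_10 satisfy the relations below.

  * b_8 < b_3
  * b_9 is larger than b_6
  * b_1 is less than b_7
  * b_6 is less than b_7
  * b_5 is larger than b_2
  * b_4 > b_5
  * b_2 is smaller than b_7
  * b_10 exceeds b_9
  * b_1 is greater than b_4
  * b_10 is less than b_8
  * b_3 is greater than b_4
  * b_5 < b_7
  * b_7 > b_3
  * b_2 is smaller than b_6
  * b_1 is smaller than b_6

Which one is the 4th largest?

b_10

Chaining the given pairs: b_2 < b_5 < b_4 < b_1 < b_6 < b_9 < b_10 < b_8 < b_3 < b_7.
The 4th largest is b_10.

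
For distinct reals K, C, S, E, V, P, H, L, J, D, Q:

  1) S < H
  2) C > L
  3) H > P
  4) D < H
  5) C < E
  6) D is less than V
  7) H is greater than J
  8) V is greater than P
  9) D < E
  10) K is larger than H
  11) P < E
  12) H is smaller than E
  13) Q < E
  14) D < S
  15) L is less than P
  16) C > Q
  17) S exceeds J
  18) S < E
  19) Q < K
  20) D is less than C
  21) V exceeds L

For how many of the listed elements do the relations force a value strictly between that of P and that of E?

The relations place P below E. An element lies strictly between them when it is forced above P and also forced below E.
Above P: {H, K, V}. Below E: {L, Q, J, D, S, H, C}.
Intersection: {H} — 1.

1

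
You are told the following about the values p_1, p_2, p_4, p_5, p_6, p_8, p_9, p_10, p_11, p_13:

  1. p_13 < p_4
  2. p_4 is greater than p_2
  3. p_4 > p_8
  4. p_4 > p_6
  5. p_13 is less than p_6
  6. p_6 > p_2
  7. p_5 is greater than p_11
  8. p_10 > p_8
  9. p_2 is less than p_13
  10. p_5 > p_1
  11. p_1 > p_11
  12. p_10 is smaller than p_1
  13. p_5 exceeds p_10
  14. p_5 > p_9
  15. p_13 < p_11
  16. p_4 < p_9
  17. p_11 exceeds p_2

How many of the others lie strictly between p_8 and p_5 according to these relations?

4

Chaining upward from p_8 reaches: p_10, p_1, p_4, p_9.
Chaining downward from p_5 reaches: p_2, p_13, p_6, p_11, p_10, p_1, p_4, p_9.
Strictly between p_8 and p_5 are those in both lists: p_10, p_1, p_4, p_9 — 4 elements.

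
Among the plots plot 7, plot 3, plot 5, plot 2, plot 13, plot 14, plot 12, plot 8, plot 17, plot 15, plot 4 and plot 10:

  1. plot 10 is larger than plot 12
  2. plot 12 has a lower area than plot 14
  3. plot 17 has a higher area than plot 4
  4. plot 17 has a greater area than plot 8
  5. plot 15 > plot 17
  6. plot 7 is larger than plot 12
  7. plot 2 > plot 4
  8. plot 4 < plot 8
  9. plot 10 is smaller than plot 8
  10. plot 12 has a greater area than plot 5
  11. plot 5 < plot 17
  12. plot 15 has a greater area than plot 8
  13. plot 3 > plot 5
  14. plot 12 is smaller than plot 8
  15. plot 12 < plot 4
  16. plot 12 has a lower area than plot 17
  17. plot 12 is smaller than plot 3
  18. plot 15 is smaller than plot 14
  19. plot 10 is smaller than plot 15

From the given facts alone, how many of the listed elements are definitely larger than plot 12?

9

Directly above plot 12: plot 7, plot 4, plot 10, plot 8, plot 17, plot 14, plot 3.
One step further: plot 15, plot 2 (9 so far).
No other element is forced above plot 12 by the given relations, so the count is 9.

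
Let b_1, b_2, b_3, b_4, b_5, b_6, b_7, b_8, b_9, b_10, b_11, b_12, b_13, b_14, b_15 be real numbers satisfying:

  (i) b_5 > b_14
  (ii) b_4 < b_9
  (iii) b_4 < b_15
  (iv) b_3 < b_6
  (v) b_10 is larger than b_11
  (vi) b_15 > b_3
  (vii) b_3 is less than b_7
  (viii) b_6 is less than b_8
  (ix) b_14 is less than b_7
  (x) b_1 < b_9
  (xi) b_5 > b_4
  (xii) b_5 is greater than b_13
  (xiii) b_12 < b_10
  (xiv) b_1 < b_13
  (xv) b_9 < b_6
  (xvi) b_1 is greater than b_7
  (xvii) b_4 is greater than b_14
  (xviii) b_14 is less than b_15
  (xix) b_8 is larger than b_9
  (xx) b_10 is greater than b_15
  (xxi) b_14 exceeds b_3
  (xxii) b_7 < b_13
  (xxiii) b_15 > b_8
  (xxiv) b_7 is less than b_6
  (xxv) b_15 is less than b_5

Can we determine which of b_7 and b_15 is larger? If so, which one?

b_15

The relevant relations are b_7 < b_1; b_1 < b_9; b_9 < b_6; b_6 < b_8; b_8 < b_15.
Chaining these gives b_7 < b_1 < b_9 < b_6 < b_8 < b_15.
So b_15 is larger.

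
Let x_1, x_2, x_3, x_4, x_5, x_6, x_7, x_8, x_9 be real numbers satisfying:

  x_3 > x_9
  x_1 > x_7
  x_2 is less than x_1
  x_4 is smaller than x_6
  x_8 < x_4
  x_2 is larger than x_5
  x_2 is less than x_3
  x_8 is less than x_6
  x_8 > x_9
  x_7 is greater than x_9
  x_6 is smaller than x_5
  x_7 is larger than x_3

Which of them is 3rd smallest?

x_4

Piecing the relations together gives one ordering: x_9 < x_8 < x_4 < x_6 < x_5 < x_2 < x_3 < x_7 < x_1.
The 3rd smallest is x_4.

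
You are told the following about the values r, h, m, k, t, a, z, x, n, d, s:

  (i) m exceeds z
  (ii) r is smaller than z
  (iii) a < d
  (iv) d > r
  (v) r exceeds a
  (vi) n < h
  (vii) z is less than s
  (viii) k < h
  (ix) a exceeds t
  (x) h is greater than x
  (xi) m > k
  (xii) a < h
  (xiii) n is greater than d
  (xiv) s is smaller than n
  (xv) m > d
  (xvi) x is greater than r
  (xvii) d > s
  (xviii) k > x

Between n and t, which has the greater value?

n

Link the given pairs in sequence: t < a; a < r; r < z; z < s; s < d; d < n.
Chaining these gives t < a < r < z < s < d < n.
So t < n; n is the larger of the two.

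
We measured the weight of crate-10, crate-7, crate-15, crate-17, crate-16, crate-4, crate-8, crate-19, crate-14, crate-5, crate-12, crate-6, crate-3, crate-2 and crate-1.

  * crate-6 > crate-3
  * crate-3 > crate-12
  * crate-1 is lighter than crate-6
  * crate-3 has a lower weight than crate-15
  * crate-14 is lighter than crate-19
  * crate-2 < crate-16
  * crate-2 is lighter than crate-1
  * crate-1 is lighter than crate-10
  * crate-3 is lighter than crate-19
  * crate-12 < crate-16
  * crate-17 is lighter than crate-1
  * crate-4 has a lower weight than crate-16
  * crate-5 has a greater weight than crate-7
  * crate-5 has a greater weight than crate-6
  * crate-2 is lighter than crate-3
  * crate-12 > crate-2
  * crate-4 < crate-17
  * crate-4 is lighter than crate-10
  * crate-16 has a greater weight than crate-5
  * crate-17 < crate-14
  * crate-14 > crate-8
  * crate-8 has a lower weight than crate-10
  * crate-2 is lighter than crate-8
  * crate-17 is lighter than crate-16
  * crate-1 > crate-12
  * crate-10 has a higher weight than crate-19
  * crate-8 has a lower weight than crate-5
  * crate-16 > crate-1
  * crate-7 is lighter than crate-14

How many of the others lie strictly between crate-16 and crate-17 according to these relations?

3

The relations place crate-17 below crate-16. An element lies strictly between them when it is forced above crate-17 and also forced below crate-16.
Above crate-17: {crate-1, crate-6, crate-5, crate-14, crate-19, crate-10}. Below crate-16: {crate-2, crate-12, crate-4, crate-3, crate-7, crate-1, crate-6, crate-8, crate-5}.
Intersection: {crate-1, crate-6, crate-5} — 3.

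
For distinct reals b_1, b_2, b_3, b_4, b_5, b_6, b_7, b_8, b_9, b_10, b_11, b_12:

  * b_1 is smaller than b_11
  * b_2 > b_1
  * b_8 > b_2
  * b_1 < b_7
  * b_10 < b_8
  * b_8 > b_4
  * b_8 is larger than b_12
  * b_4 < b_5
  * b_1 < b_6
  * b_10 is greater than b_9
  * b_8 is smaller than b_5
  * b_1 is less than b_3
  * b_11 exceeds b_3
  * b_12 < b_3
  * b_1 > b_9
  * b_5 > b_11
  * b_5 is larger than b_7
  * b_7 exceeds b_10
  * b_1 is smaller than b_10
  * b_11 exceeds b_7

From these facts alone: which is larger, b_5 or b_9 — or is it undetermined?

b_5

b_9 < b_1 and b_1 < b_2 give b_9 < b_2.
Then b_2 < b_8 extends the chain to b_8.
With b_8 < b_5: b_9 < b_1 < b_2 < b_8 < b_5.
So b_5 is larger.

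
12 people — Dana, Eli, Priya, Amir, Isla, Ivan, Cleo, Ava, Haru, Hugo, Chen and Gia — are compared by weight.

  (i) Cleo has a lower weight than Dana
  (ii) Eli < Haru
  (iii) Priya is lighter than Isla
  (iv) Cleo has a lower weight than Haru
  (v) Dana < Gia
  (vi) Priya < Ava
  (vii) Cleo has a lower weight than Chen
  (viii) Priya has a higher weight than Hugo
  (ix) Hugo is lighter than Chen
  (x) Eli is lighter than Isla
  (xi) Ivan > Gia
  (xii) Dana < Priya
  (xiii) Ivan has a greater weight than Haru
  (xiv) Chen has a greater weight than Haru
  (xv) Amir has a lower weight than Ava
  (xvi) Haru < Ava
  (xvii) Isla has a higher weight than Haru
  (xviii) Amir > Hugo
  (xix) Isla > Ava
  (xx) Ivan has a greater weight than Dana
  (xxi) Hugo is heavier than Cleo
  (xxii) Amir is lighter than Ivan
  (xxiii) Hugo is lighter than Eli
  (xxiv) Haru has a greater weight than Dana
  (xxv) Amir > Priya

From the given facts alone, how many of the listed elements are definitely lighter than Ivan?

The elements the relations force below Ivan are Cleo, Dana, Hugo, Eli, Haru, Priya, Amir, Gia — no chain reaches any other.
That is 8.

8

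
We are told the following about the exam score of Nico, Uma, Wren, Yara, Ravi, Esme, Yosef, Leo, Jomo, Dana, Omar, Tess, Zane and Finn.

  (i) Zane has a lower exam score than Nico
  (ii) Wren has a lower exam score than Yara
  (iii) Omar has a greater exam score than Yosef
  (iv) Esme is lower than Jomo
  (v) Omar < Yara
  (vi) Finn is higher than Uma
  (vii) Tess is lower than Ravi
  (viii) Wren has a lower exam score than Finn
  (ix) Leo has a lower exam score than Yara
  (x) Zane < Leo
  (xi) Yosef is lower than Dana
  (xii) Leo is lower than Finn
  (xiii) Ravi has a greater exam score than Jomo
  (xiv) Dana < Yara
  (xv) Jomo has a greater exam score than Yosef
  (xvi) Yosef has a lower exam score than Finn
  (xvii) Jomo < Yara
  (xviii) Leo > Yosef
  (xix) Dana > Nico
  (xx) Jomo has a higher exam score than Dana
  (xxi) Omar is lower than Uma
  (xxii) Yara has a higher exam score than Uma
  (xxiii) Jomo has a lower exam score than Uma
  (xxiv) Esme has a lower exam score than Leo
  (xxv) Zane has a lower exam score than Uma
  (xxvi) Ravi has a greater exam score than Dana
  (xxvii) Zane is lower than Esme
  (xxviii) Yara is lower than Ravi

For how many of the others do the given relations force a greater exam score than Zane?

9

The elements the relations force above Zane are Esme, Nico, Dana, Jomo, Uma, Leo, Yara, Ravi, Finn — no chain reaches any other.
That is 9.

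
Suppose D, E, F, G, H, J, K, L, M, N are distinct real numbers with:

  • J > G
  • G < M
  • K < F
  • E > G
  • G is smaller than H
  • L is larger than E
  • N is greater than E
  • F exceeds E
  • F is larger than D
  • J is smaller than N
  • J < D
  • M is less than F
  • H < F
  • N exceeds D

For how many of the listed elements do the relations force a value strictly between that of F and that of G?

Chaining upward from G reaches: J, M, H, E, D, N, L.
Chaining downward from F reaches: K, J, M, H, E, D.
Strictly between G and F are those in both lists: J, M, H, E, D — 5 elements.

5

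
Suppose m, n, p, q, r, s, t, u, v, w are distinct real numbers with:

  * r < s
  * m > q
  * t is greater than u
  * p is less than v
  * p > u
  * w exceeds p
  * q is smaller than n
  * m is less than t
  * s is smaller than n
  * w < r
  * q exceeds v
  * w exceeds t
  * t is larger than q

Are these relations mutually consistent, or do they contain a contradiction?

Every relation is compatible with u < p < v < q < m < t < w < r < s < n; the set is consistent.

consistent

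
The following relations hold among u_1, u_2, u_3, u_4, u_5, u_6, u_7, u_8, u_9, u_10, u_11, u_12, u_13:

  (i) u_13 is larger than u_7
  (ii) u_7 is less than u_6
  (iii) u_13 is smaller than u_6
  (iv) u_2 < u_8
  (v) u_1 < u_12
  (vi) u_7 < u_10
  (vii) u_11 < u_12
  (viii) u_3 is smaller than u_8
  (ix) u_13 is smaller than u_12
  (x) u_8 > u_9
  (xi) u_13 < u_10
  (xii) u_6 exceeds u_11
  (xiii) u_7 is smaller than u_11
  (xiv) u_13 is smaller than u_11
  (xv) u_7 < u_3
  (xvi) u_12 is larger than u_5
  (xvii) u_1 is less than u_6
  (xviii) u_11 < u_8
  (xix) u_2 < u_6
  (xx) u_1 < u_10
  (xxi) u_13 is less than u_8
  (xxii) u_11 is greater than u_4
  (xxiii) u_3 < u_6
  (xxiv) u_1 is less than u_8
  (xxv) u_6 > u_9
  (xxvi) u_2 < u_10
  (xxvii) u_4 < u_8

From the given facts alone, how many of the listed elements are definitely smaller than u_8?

Directly below u_8: u_2, u_13, u_4, u_1, u_9, u_3, u_11.
One step further: u_7 (8 so far).
No other element is forced below u_8 by the given relations, so the count is 8.

8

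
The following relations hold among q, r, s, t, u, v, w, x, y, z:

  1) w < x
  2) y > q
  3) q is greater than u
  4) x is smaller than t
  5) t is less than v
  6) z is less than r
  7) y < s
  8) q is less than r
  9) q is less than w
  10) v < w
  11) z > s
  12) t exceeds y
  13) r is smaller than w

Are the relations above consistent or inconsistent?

We have v < w stated directly, yet also w < x < t < v by chaining the others — so w < v. Contradiction.

inconsistent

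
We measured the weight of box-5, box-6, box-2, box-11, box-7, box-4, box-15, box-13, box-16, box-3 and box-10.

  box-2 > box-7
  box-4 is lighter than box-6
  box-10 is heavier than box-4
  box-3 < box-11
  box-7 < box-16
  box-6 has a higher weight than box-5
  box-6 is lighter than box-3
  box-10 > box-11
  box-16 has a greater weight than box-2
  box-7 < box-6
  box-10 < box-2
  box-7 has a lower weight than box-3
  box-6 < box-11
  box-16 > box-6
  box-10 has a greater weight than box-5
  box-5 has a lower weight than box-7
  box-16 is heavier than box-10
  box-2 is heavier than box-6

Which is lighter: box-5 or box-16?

box-5

box-5 < box-7 and box-7 < box-3 give box-5 < box-3.
With box-3 < box-11: box-5 < box-7 < box-3 < box-11.
With box-11 < box-10: box-5 < box-7 < box-3 < box-11 < box-10.
Then box-10 < box-2 extends the chain to box-2.
Then box-2 < box-16 extends the chain to box-16.
So box-5 < box-16; box-5 is the lighter of the two.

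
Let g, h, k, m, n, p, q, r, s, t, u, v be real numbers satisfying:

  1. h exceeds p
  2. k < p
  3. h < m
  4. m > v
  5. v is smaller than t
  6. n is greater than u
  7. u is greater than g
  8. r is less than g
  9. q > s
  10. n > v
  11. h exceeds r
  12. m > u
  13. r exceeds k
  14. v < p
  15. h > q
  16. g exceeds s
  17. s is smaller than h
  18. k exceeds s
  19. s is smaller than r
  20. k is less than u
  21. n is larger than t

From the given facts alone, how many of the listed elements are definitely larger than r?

From r the given relations immediately reach h, g.
From those, u, m — 4 in total.
From those, n — 5 in total.
Nothing else is reachable above r; 5 in all.

5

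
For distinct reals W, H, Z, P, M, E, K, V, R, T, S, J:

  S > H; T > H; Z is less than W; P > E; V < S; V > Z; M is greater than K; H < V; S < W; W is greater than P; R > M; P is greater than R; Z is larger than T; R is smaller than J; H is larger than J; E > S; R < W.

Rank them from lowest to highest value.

K < M < R < J < H < T < Z < V < S < E < P < W

Nothing is placed below K, so it is least; from there K < M; M < R; R < J; J < H; H < T; T < Z; Z < V; V < S; S < E; E < P; P < W, each given directly.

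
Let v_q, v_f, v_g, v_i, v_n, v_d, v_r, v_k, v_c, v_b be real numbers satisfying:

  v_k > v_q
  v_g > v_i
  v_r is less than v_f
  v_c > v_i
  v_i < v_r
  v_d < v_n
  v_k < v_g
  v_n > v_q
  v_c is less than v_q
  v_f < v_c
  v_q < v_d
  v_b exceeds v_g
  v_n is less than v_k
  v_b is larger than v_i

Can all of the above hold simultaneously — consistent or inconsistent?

consistent

Every relation is compatible with v_i < v_r < v_f < v_c < v_q < v_d < v_n < v_k < v_g < v_b; the set is consistent.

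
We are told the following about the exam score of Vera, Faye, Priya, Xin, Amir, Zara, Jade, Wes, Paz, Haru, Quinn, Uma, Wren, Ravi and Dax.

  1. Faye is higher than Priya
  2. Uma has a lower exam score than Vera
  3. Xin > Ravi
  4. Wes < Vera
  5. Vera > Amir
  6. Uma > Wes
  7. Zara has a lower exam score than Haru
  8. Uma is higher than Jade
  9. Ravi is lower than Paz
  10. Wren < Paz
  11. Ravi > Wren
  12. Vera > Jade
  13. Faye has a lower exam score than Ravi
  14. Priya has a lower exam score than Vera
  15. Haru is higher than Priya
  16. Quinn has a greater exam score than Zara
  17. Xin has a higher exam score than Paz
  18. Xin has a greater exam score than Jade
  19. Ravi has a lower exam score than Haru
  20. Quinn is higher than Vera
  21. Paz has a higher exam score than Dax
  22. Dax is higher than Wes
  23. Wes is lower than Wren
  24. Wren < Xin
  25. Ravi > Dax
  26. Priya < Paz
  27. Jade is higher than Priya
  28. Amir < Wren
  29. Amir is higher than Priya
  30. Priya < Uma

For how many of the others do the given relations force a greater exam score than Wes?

9

From Wes the given relations immediately reach Uma, Dax, Wren, Vera.
From those, Ravi, Paz, Quinn, Xin — 8 in total.
From those, Haru — 9 in total.
Nothing else is reachable above Wes; 9 in all.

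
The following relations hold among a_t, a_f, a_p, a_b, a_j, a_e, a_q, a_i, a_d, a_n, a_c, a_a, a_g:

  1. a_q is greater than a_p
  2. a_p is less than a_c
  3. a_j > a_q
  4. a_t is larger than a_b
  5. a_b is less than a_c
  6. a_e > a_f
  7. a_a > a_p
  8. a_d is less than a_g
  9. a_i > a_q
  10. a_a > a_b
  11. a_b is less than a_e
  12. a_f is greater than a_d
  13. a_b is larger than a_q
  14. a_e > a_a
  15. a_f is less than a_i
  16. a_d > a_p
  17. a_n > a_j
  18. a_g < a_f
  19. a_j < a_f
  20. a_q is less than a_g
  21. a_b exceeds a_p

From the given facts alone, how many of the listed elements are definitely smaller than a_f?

5

Directly below a_f: a_j, a_d, a_g.
One step further: a_p, a_q (5 so far).
No other element is forced below a_f by the given relations, so the count is 5.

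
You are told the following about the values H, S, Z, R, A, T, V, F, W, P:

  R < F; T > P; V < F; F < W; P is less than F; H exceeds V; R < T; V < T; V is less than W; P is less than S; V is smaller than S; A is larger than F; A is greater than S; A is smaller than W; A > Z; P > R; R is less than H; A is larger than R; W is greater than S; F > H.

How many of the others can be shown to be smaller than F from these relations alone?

4

The elements the relations force below F are R, P, V, H — no chain reaches any other.
That is 4.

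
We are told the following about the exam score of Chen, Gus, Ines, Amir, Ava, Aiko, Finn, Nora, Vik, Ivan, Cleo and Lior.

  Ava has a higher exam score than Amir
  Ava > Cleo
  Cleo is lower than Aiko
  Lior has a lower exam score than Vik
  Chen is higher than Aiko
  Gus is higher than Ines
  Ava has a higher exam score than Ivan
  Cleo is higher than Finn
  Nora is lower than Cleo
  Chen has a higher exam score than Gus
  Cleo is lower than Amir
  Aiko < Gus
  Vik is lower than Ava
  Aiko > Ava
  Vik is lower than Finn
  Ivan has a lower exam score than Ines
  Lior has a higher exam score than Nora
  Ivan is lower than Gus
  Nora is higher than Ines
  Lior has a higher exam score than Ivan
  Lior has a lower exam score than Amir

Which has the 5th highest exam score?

Amir

Chaining the given pairs: Ivan < Ines < Nora < Lior < Vik < Finn < Cleo < Amir < Ava < Aiko < Gus < Chen.
Counting 5 from the largest end gives Amir.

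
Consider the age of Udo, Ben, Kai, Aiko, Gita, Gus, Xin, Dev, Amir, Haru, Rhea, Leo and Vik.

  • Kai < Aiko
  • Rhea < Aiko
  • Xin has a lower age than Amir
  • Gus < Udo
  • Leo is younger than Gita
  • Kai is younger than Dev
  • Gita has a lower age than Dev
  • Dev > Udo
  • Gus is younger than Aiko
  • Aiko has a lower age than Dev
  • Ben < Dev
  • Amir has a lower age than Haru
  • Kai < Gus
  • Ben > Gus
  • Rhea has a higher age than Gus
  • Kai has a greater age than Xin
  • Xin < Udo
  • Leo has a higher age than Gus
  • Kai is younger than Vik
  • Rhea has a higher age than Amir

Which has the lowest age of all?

Chaining upward from Xin: directly above it, Kai, Amir, Udo; then Gus, Vik, Haru, Rhea, Aiko, Dev; then Ben, Leo; then Gita.
That covers every other element, and nothing is given below Xin, so Xin is the lowest age.

Xin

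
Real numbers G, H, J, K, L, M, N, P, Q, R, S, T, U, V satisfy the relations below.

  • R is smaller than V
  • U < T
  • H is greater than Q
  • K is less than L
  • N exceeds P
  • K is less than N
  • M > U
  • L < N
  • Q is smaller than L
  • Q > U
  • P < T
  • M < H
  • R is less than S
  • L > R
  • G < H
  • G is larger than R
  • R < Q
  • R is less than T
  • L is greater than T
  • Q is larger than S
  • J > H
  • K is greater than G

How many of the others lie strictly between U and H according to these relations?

2

The relations place U below H. An element lies strictly between them when it is forced above U and also forced below H.
Above U: {Q, M, T, L, J, N}. Below H: {R, G, S, Q, M}.
Intersection: {Q, M} — 2.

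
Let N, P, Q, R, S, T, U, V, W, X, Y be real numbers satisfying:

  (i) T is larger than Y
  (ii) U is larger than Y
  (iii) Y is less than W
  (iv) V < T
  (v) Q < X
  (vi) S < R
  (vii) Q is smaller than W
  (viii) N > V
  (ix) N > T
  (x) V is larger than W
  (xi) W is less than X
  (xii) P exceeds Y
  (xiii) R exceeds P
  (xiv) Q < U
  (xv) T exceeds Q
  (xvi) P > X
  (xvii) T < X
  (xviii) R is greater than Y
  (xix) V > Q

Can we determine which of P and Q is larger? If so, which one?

P

Link the given pairs in sequence: Q < W; W < V; V < T; T < X; X < P.
Chaining these gives Q < W < V < T < X < P.
So P is larger.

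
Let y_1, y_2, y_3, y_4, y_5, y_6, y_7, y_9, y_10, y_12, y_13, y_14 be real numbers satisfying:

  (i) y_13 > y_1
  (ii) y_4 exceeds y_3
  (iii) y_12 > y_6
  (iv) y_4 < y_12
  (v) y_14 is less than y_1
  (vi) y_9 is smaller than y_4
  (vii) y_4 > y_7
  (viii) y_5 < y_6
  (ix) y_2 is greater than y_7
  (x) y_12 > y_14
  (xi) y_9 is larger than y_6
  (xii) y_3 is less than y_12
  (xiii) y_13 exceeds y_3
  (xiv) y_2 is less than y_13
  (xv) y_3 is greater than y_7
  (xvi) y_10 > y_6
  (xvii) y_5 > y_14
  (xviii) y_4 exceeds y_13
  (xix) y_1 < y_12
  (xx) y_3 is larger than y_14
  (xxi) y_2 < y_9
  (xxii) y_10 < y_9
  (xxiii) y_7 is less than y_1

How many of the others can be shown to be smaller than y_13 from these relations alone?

5

From y_13 the given relations immediately reach y_2, y_1, y_3.
From those, y_7, y_14 — 5 in total.
No other element is forced below y_13 by the given relations, so the count is 5.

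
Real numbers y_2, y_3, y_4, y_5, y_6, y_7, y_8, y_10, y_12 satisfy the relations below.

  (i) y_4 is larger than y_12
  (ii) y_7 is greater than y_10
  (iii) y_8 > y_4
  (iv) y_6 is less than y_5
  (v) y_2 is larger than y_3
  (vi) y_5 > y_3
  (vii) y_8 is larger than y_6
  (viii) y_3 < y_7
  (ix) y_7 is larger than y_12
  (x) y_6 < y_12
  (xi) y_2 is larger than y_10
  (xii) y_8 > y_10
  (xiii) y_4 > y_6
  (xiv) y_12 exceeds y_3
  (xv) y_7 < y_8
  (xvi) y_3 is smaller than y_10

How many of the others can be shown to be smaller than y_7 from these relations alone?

4

Directly below y_7: y_3, y_12, y_10.
One step further: y_6 (4 so far).
Nothing else is reachable below y_7; 4 in all.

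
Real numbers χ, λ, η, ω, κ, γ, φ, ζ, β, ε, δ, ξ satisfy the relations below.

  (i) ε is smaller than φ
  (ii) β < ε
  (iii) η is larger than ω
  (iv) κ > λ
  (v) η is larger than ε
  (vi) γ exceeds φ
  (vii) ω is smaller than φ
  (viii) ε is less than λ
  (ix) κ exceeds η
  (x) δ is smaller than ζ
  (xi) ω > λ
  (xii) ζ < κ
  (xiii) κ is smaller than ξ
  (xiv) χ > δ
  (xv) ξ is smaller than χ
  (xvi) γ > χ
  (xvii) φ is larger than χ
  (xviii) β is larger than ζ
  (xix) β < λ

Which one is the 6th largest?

Chaining the given pairs: δ < ζ < β < ε < λ < ω < η < κ < ξ < χ < φ < γ.
Counting 6 from the largest end gives η.

η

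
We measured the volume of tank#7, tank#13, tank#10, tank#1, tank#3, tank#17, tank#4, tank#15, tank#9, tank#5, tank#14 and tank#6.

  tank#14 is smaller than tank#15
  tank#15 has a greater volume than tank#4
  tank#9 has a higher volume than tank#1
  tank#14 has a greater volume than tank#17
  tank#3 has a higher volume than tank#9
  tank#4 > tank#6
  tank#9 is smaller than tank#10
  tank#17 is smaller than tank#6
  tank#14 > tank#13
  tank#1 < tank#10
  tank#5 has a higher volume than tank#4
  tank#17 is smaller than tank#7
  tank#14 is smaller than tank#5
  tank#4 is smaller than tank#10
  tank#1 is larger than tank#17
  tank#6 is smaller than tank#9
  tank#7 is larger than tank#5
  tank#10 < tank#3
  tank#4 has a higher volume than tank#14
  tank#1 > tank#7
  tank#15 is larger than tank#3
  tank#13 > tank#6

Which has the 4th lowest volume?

tank#14

The consecutive relations fix a unique order: tank#17 < tank#6 < tank#13 < tank#14 < tank#4 < tank#5 < tank#7 < tank#1 < tank#9 < tank#10 < tank#3 < tank#15.
The 4th smallest is tank#14.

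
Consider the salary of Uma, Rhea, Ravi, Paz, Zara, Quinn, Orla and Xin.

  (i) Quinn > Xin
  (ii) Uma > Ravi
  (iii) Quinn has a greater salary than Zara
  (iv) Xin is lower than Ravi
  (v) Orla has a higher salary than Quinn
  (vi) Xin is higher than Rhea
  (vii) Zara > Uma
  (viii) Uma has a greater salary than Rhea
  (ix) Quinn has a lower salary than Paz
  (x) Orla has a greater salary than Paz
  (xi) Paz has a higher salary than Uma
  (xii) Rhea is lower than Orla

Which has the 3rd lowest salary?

The consecutive relations fix a unique order: Rhea < Xin < Ravi < Uma < Zara < Quinn < Paz < Orla.
Counting 3 from the smallest end gives Ravi.

Ravi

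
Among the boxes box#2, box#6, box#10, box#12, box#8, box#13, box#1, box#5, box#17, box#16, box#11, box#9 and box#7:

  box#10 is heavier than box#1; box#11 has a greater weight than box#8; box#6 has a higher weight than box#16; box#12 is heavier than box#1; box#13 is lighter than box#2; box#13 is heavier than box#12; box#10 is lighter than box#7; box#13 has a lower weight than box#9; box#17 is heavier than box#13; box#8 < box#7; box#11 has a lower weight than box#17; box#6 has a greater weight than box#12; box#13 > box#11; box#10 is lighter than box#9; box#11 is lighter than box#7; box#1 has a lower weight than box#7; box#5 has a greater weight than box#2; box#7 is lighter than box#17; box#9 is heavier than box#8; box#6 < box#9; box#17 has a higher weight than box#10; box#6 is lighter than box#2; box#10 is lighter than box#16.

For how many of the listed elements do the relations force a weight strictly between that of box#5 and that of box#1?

The relations place box#1 below box#5. An element lies strictly between them when it is forced above box#1 and also forced below box#5.
Above box#1: {box#10, box#12, box#16, box#13, box#7, box#17, box#6, box#9, box#2}. Below box#5: {box#8, box#10, box#11, box#12, box#16, box#13, box#6, box#2}.
Intersection: {box#10, box#12, box#16, box#13, box#6, box#2} — 6.

6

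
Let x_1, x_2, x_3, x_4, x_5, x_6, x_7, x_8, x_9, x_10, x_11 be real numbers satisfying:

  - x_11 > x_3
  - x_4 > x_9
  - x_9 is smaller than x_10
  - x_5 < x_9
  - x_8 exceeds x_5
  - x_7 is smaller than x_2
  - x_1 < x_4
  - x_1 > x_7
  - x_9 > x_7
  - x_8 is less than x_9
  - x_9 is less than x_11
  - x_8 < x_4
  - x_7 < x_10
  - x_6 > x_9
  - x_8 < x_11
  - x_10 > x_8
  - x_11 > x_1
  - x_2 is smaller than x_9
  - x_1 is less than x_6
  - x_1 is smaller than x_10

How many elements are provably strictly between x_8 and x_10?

1

The relations place x_8 below x_10. An element lies strictly between them when it is forced above x_8 and also forced below x_10.
Above x_8: {x_9, x_4, x_11, x_6}. Below x_10: {x_5, x_7, x_2, x_9, x_1}.
Intersection: {x_9} — 1.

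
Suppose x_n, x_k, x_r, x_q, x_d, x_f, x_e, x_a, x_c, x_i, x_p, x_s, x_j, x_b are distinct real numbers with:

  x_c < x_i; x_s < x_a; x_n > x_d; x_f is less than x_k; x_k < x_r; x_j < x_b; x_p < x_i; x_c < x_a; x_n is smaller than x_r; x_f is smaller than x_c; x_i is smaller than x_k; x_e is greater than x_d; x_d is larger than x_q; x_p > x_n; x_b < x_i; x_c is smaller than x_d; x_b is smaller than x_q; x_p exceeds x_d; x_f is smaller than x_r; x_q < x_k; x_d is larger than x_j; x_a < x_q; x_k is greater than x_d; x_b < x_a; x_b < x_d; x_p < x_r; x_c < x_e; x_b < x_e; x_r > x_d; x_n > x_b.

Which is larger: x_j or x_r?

x_r

Chaining the given relations: x_j < x_b < x_a < x_q < x_d < x_n < x_p < x_i < x_k < x_r.
So x_j < x_r; x_r is the larger of the two.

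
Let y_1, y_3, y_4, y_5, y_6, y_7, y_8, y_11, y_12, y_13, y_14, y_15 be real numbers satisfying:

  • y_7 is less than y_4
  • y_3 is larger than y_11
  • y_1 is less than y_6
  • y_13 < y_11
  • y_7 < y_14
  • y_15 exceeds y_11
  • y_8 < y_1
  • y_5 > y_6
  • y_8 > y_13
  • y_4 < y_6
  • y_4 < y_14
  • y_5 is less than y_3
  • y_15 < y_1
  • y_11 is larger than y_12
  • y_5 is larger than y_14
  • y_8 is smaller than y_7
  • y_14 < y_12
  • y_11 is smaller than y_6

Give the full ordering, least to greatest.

y_13 < y_8 < y_7 < y_4 < y_14 < y_12 < y_11 < y_15 < y_1 < y_6 < y_5 < y_3

The consecutive links are each given: y_13 < y_8; y_8 < y_7; y_7 < y_4; y_4 < y_14; y_14 < y_12; y_12 < y_11; y_11 < y_15; y_15 < y_1; y_1 < y_6; y_6 < y_5; y_5 < y_3.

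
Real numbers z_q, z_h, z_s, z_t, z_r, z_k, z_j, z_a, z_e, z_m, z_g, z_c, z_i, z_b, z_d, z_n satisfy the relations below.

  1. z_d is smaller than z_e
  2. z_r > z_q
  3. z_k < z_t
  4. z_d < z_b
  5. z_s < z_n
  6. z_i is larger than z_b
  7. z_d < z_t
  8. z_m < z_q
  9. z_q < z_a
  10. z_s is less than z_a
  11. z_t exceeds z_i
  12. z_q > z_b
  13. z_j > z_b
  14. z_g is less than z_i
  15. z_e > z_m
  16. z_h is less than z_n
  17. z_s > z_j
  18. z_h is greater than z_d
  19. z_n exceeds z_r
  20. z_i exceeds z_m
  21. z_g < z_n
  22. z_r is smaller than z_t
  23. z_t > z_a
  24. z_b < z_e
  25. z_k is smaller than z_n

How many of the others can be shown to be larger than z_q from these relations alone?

4

From z_q the given relations immediately reach z_a, z_r.
From those, z_n, z_t — 4 in total.
No other element is forced above z_q by the given relations, so the count is 4.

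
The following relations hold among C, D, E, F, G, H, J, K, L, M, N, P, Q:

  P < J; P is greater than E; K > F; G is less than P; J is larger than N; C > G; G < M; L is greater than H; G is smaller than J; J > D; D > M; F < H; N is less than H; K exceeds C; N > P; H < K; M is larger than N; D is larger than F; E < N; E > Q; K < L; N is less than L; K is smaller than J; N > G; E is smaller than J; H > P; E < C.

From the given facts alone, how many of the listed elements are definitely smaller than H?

6

From H the given relations immediately reach F, P, N.
From those, G, E — 5 in total.
From those, Q — 6 in total.
Nothing else is reachable below H; 6 in all.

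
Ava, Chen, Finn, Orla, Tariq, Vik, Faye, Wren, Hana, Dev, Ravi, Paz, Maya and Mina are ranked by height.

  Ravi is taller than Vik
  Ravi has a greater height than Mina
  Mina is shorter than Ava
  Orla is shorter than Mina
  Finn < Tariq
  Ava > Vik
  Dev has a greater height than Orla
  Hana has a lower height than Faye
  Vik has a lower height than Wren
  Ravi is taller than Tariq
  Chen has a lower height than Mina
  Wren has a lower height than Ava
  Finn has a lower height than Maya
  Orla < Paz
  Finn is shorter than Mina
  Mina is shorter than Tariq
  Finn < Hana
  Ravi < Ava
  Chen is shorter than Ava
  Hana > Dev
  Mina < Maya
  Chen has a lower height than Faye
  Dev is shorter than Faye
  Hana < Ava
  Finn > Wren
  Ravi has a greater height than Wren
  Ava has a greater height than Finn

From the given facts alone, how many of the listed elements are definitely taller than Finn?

From Finn the given relations immediately reach Mina, Maya, Tariq, Hana, Ava.
From those, Ravi, Faye — 7 in total.
No other element is forced above Finn by the given relations, so the count is 7.

7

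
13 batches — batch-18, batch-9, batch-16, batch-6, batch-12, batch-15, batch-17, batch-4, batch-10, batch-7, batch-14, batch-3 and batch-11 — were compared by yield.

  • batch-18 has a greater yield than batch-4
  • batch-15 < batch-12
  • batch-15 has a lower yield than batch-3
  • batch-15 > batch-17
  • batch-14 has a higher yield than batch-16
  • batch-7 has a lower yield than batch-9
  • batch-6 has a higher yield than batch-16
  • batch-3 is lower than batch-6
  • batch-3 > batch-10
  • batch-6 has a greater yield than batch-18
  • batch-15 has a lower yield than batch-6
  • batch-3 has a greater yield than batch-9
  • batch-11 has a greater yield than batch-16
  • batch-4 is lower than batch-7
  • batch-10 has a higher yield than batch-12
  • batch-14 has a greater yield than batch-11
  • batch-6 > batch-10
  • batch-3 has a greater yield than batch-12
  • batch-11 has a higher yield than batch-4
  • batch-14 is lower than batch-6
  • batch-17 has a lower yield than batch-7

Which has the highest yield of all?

Chaining downward from batch-6: directly below it, batch-16, batch-15, batch-18, batch-10, batch-3, batch-14; then batch-17, batch-4, batch-12, batch-9, batch-11; then batch-7.
That covers every other element, and nothing is given above batch-6, so batch-6 is the highest yield.

batch-6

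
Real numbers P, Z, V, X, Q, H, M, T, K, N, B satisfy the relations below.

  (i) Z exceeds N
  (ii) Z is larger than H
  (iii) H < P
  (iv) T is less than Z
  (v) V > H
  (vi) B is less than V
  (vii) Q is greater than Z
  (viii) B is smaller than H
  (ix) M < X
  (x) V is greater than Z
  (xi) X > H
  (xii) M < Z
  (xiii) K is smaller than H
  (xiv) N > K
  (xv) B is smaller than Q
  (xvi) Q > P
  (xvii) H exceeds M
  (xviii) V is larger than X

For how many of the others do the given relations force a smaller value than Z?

6

From Z the given relations immediately reach M, T, N, H.
From those, B, K — 6 in total.
Nothing else is reachable below Z; 6 in all.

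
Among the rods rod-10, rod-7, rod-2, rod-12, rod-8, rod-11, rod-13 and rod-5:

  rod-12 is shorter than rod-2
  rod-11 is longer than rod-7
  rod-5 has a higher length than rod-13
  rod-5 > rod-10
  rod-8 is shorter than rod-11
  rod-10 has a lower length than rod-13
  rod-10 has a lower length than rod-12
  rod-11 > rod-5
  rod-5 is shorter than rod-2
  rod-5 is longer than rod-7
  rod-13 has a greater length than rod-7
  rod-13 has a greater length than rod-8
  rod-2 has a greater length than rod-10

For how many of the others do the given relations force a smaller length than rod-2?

6

From rod-2 the given relations immediately reach rod-10, rod-5, rod-12.
From those, rod-7, rod-13 — 5 in total.
From those, rod-8 — 6 in total.
No other element is forced below rod-2 by the given relations, so the count is 6.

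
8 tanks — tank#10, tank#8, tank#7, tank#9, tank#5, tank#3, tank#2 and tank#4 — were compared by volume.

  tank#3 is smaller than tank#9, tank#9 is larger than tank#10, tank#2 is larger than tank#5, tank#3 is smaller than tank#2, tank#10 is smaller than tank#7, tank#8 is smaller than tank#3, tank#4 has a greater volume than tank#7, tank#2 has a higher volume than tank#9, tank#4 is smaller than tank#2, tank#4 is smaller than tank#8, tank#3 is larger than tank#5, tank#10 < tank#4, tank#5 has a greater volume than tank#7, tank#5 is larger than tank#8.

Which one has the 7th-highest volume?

Chaining the given pairs: tank#10 < tank#7 < tank#4 < tank#8 < tank#5 < tank#3 < tank#9 < tank#2.
Counting 7 from the largest end gives tank#7.

tank#7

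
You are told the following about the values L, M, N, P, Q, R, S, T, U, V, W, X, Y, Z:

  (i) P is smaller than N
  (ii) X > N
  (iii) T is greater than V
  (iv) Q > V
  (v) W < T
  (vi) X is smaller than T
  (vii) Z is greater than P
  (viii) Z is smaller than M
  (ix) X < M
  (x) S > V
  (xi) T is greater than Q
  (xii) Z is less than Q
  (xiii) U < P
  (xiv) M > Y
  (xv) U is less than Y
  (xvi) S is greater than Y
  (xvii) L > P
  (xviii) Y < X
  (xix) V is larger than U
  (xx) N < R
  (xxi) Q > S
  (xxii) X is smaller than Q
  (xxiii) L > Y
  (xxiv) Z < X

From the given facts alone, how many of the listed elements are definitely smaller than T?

10

From T the given relations immediately reach W, V, X, Q.
From those, U, Z, N, Y, S — 9 in total.
From those, P — 10 in total.
Nothing else is reachable below T; 10 in all.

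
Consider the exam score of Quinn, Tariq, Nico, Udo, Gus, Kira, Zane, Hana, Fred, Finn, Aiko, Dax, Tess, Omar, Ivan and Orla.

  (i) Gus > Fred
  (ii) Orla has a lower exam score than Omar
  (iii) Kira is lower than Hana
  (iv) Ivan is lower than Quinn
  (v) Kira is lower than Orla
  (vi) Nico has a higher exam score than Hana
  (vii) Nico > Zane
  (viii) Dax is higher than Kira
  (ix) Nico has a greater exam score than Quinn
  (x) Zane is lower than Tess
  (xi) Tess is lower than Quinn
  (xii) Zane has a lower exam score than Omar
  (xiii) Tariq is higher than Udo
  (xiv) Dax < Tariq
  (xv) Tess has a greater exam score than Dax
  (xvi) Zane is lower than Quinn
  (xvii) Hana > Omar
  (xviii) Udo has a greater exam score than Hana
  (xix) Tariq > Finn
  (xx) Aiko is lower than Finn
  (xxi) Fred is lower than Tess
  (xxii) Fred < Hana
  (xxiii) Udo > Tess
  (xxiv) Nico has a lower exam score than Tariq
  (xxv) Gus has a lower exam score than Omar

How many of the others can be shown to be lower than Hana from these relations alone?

From Hana the given relations immediately reach Kira, Fred, Omar.
From those, Zane, Gus, Orla — 6 in total.
No other element is forced below Hana by the given relations, so the count is 6.

6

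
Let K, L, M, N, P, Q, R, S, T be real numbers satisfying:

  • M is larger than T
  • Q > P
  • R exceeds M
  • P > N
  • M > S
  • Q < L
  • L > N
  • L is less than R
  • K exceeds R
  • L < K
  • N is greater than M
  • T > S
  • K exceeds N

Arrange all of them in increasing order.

The consecutive links are each given: S < T; T < M; M < N; N < P; P < Q; Q < L; L < R; R < K.

S < T < M < N < P < Q < L < R < K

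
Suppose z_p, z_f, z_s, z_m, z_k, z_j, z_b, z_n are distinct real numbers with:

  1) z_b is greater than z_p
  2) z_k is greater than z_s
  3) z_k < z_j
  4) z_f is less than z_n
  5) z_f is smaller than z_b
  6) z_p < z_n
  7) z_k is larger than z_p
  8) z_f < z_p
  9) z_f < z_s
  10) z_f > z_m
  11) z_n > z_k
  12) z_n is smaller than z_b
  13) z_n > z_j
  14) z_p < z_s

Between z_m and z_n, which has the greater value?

z_n

z_m < z_f and z_f < z_p give z_m < z_p.
With z_p < z_s: z_m < z_f < z_p < z_s.
Then z_s < z_k extends the chain to z_k.
Then z_k < z_j extends the chain to z_j.
With z_j < z_n: z_m < z_f < z_p < z_s < z_k < z_j < z_n.
So z_m < z_n; z_n is the larger of the two.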